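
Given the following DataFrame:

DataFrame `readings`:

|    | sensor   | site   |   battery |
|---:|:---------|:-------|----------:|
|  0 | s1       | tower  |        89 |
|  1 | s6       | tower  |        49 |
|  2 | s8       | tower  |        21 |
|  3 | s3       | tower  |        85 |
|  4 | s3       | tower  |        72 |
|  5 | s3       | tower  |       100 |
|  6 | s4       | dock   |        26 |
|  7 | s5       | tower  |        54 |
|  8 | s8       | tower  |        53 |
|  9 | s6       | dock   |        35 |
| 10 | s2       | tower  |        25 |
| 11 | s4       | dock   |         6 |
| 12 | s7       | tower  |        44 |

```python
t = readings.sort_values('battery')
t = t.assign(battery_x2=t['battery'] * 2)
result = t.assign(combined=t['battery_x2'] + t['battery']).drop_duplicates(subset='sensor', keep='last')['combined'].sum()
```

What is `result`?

sort by battery:
   sensor   site  battery
11     s4   dock        6
2      s8  tower       21
10     s2  tower       25
6      s4   dock       26
9      s6   dock       35
12     s7  tower       44
1      s6  tower       49
8      s8  tower       53
7      s5  tower       54
4      s3  tower       72
3      s3  tower       85
0      s1  tower       89
5      s3  tower      100
add column battery_x2 = t['battery'] * 2:
   sensor   site  battery  battery_x2
11     s4   dock        6          12
2      s8  tower       21          42
10     s2  tower       25          50
6      s4   dock       26          52
9      s6   dock       35          70
12     s7  tower       44          88
1      s6  tower       49          98
8      s8  tower       53         106
7      s5  tower       54         108
4      s3  tower       72         144
3      s3  tower       85         170
0      s1  tower       89         178
5      s3  tower      100         200
add column combined = t['battery_x2'] + t['battery']:
   sensor   site  battery  battery_x2  combined
11     s4   dock        6          12        18
2      s8  tower       21          42        63
10     s2  tower       25          50        75
6      s4   dock       26          52        78
9      s6   dock       35          70       105
12     s7  tower       44          88       132
1      s6  tower       49          98       147
8      s8  tower       53         106       159
7      s5  tower       54         108       162
4      s3  tower       72         144       216
3      s3  tower       85         170       255
0      s1  tower       89         178       267
5      s3  tower      100         200       300
drop duplicate sensor (keep=last):
   sensor   site  battery  battery_x2  combined
10     s2  tower       25          50        75
6      s4   dock       26          52        78
12     s7  tower       44          88       132
1      s6  tower       49          98       147
8      s8  tower       53         106       159
7      s5  tower       54         108       162
0      s1  tower       89         178       267
5      s3  tower      100         200       300
Finally, sum of column 'combined' = 1320.

1320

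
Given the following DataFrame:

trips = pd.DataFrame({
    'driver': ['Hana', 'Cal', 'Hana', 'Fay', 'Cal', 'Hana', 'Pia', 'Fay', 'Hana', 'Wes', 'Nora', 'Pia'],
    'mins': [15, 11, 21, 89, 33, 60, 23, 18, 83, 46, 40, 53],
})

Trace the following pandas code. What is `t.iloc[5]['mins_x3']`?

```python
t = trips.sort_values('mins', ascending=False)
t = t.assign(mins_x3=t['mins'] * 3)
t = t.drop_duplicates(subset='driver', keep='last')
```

33

sort by mins descending:
   driver  mins
3     Fay    89
8    Hana    83
5    Hana    60
11    Pia    53
9     Wes    46
10   Nora    40
4     Cal    33
6     Pia    23
2    Hana    21
7     Fay    18
0    Hana    15
1     Cal    11
add column mins_x3 = t['mins'] * 3:
   driver  mins  mins_x3
3     Fay    89      267
8    Hana    83      249
5    Hana    60      180
11    Pia    53      159
9     Wes    46      138
10   Nora    40      120
4     Cal    33       99
6     Pia    23       69
2    Hana    21       63
7     Fay    18       54
0    Hana    15       45
1     Cal    11       33
drop duplicate driver (keep=last):
   driver  mins  mins_x3
9     Wes    46      138
10   Nora    40      120
6     Pia    23       69
7     Fay    18       54
0    Hana    15       45
1     Cal    11       33
Taking the value at position 5, column 'mins_x3' gives 33.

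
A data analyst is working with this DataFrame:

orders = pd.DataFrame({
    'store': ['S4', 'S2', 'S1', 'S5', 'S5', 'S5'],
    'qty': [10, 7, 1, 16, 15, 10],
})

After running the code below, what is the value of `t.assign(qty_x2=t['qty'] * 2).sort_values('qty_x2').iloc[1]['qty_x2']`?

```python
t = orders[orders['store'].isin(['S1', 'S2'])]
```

filter rows where store in ['S1', 'S2']:
  store  qty
1    S2    7
2    S1    1
add column qty_x2 = t['qty'] * 2:
  store  qty  qty_x2
1    S2    7      14
2    S1    1       2
sort by qty_x2:
  store  qty  qty_x2
2    S1    1       2
1    S2    7      14

14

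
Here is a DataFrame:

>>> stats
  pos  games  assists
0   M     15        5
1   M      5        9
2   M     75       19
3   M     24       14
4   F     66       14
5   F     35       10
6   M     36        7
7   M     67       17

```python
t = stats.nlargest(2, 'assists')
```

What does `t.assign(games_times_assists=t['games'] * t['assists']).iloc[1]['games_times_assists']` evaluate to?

take 2 rows with largest assists:
  pos  games  assists
2   M     75       19
7   M     67       17
add column games_times_assists = t['games'] * t['assists']:
  pos  games  assists  games_times_assists
2   M     75       19                 1425
7   M     67       17                 1139

1139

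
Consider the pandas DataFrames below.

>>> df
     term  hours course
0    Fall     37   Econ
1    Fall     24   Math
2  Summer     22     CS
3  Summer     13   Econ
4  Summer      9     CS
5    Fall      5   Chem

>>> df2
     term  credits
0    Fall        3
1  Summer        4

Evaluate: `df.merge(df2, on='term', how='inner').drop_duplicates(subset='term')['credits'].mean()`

3.5

merge on 'term' (how='inner') → 6 rows:
     term  hours course  credits
0    Fall     37   Econ        3
1    Fall     24   Math        3
2  Summer     22     CS        4
3  Summer     13   Econ        4
4  Summer      9     CS        4
5    Fall      5   Chem        3
drop duplicate term (keep=first):
     term  hours course  credits
0    Fall     37   Econ        3
2  Summer     22     CS        4
Then the mean of column 'credits': 3.5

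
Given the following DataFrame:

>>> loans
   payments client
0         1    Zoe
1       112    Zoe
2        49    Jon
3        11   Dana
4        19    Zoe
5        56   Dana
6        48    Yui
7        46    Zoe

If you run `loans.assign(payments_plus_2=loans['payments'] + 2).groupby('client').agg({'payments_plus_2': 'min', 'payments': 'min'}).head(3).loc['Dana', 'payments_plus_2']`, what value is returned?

add column payments_plus_2 = loans['payments'] + 2:
   payments client  payments_plus_2
0         1    Zoe                3
1       112    Zoe              114
2        49    Jon               51
3        11   Dana               13
4        19    Zoe               21
5        56   Dana               58
6        48    Yui               50
7        46    Zoe               48
group by client: min(payments_plus_2), min(payments):
        payments_plus_2  payments
client                           
Dana                 13        11
Jon                  51        49
Yui                  50        48
Zoe                   3         1
take first 3 rows:
        payments_plus_2  payments
client                           
Dana                 13        11
Jon                  51        49
Yui                  50        48
Then the value at row 'Dana', column 'payments_plus_2': 13

13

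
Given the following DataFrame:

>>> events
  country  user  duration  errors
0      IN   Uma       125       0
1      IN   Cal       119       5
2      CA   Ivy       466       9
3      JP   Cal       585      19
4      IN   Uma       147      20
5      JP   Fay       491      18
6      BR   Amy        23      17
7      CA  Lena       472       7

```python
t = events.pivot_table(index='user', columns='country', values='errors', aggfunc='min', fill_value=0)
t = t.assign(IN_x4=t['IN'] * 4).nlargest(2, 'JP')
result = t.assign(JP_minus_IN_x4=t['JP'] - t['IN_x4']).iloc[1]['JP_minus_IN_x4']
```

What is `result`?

pivot: rows=user, cols=country, min(errors):
country  BR  CA  IN  JP
user                   
Amy      17   0   0   0
Cal       0   0   5  19
Fay       0   0   0  18
Ivy       0   9   0   0
Lena      0   7   0   0
Uma       0   0   0   0
add column IN_x4 = t['IN'] * 4:
country  BR  CA  IN  JP  IN_x4
user                          
Amy      17   0   0   0      0
Cal       0   0   5  19     20
Fay       0   0   0  18      0
Ivy       0   9   0   0      0
Lena      0   7   0   0      0
Uma       0   0   0   0      0
take 2 rows with largest JP:
country  BR  CA  IN  JP  IN_x4
user                          
Cal       0   0   5  19     20
Fay       0   0   0  18      0
add column JP_minus_IN_x4 = t['JP'] - t['IN_x4']:
country  BR  CA  IN  JP  IN_x4  JP_minus_IN_x4
user                                          
Cal       0   0   5  19     20              -1
Fay       0   0   0  18      0              18

18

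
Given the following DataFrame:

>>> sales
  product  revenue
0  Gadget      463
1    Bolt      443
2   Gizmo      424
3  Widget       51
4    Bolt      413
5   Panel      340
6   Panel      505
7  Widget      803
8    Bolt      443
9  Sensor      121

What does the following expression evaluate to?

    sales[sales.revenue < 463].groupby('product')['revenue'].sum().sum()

filter rows where revenue < 463:
  product  revenue
1    Bolt      443
2   Gizmo      424
3  Widget       51
4    Bolt      413
5   Panel      340
8    Bolt      443
9  Sensor      121
group by product, sum of revenue:
product
Bolt      1299
Gizmo      424
Panel      340
Sensor     121
Widget      51
Name: revenue, dtype: int64
Finally, sum of the resulting series = 2235.

2235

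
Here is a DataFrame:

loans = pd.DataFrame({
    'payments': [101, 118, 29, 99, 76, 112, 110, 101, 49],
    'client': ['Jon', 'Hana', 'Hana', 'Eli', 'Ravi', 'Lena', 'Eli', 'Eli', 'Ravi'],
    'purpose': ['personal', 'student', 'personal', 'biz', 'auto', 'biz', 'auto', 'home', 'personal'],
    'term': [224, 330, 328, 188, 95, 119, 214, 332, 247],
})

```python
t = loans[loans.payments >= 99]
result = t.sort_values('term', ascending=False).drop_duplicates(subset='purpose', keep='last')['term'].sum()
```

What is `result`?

1219

filter rows where payments >= 99:
   payments client   purpose  term
0       101    Jon  personal   224
1       118   Hana   student   330
3        99    Eli       biz   188
5       112   Lena       biz   119
6       110    Eli      auto   214
7       101    Eli      home   332
sort by term descending:
   payments client   purpose  term
7       101    Eli      home   332
1       118   Hana   student   330
0       101    Jon  personal   224
6       110    Eli      auto   214
3        99    Eli       biz   188
5       112   Lena       biz   119
drop duplicate purpose (keep=last):
   payments client   purpose  term
7       101    Eli      home   332
1       118   Hana   student   330
0       101    Jon  personal   224
6       110    Eli      auto   214
5       112   Lena       biz   119
The sum of column 'term' is 1219.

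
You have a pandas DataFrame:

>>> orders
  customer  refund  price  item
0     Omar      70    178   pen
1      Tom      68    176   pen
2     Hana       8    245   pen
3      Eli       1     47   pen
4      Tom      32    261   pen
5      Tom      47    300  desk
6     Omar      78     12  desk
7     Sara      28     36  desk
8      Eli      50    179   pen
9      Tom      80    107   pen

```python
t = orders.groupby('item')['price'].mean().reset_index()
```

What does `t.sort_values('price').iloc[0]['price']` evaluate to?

116.0

group by item, mean of price:
item
desk    116.000000
pen     170.428571
Name: price, dtype: float64
reset_index():
   item       price
0  desk  116.000000
1   pen  170.428571
sort by price:
   item       price
0  desk  116.000000
1   pen  170.428571
value at position 0, column 'price' → 116.0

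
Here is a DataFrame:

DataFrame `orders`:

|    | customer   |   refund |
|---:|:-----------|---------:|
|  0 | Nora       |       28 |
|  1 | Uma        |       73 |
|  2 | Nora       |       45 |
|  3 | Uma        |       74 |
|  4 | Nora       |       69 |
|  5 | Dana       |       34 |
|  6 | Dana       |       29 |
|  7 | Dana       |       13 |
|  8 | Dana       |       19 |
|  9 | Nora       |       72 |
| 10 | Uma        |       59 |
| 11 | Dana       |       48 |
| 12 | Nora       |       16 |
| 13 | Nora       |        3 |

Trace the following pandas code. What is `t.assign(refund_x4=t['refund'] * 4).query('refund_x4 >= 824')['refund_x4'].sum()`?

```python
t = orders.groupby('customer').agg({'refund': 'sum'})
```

group by customer, sum of refund:
          refund
customer        
Dana         143
Nora         233
Uma          206
add column refund_x4 = t['refund'] * 4:
          refund  refund_x4
customer                   
Dana         143        572
Nora         233        932
Uma          206        824
filter rows where refund_x4 >= 824:
          refund  refund_x4
customer                   
Nora         233        932
Uma          206        824
sum of column 'refund_x4' → 1756

1756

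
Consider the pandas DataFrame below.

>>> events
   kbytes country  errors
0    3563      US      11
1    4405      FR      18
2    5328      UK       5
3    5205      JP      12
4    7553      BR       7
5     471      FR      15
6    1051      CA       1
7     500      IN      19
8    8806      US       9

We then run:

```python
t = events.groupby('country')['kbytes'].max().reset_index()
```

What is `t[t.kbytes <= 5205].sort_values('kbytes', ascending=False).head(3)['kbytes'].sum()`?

10661

group by country, max of kbytes:
country
BR    7553
CA    1051
FR    4405
IN     500
JP    5205
UK    5328
US    8806
Name: kbytes, dtype: int64
reset_index():
  country  kbytes
0      BR    7553
1      CA    1051
2      FR    4405
3      IN     500
4      JP    5205
5      UK    5328
6      US    8806
filter rows where kbytes <= 5205:
  country  kbytes
1      CA    1051
2      FR    4405
3      IN     500
4      JP    5205
sort by kbytes descending:
  country  kbytes
4      JP    5205
2      FR    4405
1      CA    1051
3      IN     500
take first 3 rows:
  country  kbytes
4      JP    5205
2      FR    4405
1      CA    1051
Taking the sum of column 'kbytes' gives 10661.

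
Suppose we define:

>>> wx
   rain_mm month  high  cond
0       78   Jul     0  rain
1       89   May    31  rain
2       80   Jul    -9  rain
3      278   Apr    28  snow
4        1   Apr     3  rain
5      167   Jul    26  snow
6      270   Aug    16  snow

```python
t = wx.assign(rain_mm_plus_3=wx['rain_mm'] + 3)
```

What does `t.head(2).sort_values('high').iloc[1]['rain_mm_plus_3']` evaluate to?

92

add column rain_mm_plus_3 = wx['rain_mm'] + 3:
   rain_mm month  high  cond  rain_mm_plus_3
0       78   Jul     0  rain              81
1       89   May    31  rain              92
2       80   Jul    -9  rain              83
3      278   Apr    28  snow             281
4        1   Apr     3  rain               4
5      167   Jul    26  snow             170
6      270   Aug    16  snow             273
take first 2 rows:
   rain_mm month  high  cond  rain_mm_plus_3
0       78   Jul     0  rain              81
1       89   May    31  rain              92
sort by high:
   rain_mm month  high  cond  rain_mm_plus_3
0       78   Jul     0  rain              81
1       89   May    31  rain              92
Then the value at position 1, column 'rain_mm_plus_3': 92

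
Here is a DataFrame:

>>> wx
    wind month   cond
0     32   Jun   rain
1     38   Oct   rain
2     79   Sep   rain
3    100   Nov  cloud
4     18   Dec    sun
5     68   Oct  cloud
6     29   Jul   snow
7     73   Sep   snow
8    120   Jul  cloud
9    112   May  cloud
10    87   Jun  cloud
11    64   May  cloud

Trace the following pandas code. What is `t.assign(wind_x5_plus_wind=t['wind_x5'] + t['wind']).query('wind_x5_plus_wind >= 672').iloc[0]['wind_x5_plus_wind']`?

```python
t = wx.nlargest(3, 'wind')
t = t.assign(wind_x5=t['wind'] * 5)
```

take 3 rows with largest wind:
   wind month   cond
8   120   Jul  cloud
9   112   May  cloud
3   100   Nov  cloud
add column wind_x5 = t['wind'] * 5:
   wind month   cond  wind_x5
8   120   Jul  cloud      600
9   112   May  cloud      560
3   100   Nov  cloud      500
add column wind_x5_plus_wind = t['wind_x5'] + t['wind']:
   wind month   cond  wind_x5  wind_x5_plus_wind
8   120   Jul  cloud      600                720
9   112   May  cloud      560                672
3   100   Nov  cloud      500                600
filter rows where wind_x5_plus_wind >= 672:
   wind month   cond  wind_x5  wind_x5_plus_wind
8   120   Jul  cloud      600                720
9   112   May  cloud      560                672

720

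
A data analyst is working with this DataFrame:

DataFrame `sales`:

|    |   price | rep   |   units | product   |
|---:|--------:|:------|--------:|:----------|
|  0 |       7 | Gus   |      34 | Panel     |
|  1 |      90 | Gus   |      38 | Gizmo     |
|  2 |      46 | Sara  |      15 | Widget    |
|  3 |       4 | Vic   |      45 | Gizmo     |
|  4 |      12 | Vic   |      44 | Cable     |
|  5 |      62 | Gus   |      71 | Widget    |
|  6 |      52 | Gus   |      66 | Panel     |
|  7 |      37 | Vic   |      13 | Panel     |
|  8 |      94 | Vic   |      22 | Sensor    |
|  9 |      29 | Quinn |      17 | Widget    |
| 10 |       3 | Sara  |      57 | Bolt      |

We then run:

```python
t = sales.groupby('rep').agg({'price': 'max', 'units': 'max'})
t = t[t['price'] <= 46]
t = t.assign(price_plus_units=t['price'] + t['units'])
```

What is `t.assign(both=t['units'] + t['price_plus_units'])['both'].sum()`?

223

group by rep: max(price), max(units):
       price  units
rep                
Gus       90     71
Quinn     29     17
Sara      46     57
Vic       94     45
filter rows where price <= 46:
       price  units
rep                
Quinn     29     17
Sara      46     57
add column price_plus_units = t['price'] + t['units']:
       price  units  price_plus_units
rep                                  
Quinn     29     17                46
Sara      46     57               103
add column both = t['units'] + t['price_plus_units']:
       price  units  price_plus_units  both
rep                                        
Quinn     29     17                46    63
Sara      46     57               103   160
Then the sum of column 'both': 223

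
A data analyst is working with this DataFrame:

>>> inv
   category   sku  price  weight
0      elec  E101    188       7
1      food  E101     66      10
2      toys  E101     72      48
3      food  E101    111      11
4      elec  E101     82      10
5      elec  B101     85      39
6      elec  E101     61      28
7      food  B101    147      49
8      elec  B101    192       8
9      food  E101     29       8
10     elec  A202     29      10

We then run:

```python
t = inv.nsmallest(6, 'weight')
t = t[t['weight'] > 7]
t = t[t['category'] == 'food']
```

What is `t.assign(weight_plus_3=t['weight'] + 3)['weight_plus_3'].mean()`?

12.0

take 6 rows with smallest weight:
   category   sku  price  weight
0      elec  E101    188       7
8      elec  B101    192       8
9      food  E101     29       8
1      food  E101     66      10
4      elec  E101     82      10
10     elec  A202     29      10
filter rows where weight > 7:
   category   sku  price  weight
8      elec  B101    192       8
9      food  E101     29       8
1      food  E101     66      10
4      elec  E101     82      10
10     elec  A202     29      10
filter rows where category == 'food':
  category   sku  price  weight
9     food  E101     29       8
1     food  E101     66      10
add column weight_plus_3 = t['weight'] + 3:
  category   sku  price  weight  weight_plus_3
9     food  E101     29       8             11
1     food  E101     66      10             13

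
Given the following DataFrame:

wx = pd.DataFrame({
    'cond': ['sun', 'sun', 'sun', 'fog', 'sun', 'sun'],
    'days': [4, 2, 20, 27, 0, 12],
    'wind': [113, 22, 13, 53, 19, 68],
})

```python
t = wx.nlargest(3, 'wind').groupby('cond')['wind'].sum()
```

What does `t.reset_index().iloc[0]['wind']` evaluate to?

take 3 rows with largest wind:
  cond  days  wind
0  sun     4   113
5  sun    12    68
3  fog    27    53
group by cond, sum of wind:
cond
fog     53
sun    181
Name: wind, dtype: int64
reset_index():
  cond  wind
0  fog    53
1  sun   181
The value at position 0, column 'wind' is 53.

53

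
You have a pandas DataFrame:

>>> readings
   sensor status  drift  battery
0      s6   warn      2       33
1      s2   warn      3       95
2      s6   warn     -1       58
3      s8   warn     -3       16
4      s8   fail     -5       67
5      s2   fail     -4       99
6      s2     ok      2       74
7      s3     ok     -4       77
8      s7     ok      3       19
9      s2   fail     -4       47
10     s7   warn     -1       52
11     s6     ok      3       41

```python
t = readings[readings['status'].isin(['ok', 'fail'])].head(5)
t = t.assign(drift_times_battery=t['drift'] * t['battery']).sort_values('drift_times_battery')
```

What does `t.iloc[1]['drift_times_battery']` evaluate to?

filter rows where status in ['ok', 'fail']:
   sensor status  drift  battery
4      s8   fail     -5       67
5      s2   fail     -4       99
6      s2     ok      2       74
7      s3     ok     -4       77
8      s7     ok      3       19
9      s2   fail     -4       47
11     s6     ok      3       41
take first 5 rows:
  sensor status  drift  battery
4     s8   fail     -5       67
5     s2   fail     -4       99
6     s2     ok      2       74
7     s3     ok     -4       77
8     s7     ok      3       19
add column drift_times_battery = t['drift'] * t['battery']:
  sensor status  drift  battery  drift_times_battery
4     s8   fail     -5       67                 -335
5     s2   fail     -4       99                 -396
6     s2     ok      2       74                  148
7     s3     ok     -4       77                 -308
8     s7     ok      3       19                   57
sort by drift_times_battery:
  sensor status  drift  battery  drift_times_battery
5     s2   fail     -4       99                 -396
4     s8   fail     -5       67                 -335
7     s3     ok     -4       77                 -308
8     s7     ok      3       19                   57
6     s2     ok      2       74                  148

-335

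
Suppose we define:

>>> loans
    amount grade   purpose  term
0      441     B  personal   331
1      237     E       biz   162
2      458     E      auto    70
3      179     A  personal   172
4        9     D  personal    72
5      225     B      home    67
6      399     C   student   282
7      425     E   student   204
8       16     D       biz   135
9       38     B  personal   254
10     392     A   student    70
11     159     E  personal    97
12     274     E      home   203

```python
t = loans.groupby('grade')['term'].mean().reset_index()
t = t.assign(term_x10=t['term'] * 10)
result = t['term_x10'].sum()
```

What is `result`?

group by grade, mean of term:
grade
A    121.000000
B    217.333333
C    282.000000
D    103.500000
E    147.200000
Name: term, dtype: float64
reset_index():
  grade        term
0     A  121.000000
1     B  217.333333
2     C  282.000000
3     D  103.500000
4     E  147.200000
add column term_x10 = t['term'] * 10:
  grade        term     term_x10
0     A  121.000000  1210.000000
1     B  217.333333  2173.333333
2     C  282.000000  2820.000000
3     D  103.500000  1035.000000
4     E  147.200000  1472.000000
The sum of column 'term_x10' is 8710.33333333.

8710.33333333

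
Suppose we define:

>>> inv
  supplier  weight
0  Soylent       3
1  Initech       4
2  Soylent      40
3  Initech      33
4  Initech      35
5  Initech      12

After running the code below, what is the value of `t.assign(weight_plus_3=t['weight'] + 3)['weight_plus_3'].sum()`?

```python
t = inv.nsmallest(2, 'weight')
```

13

take 2 rows with smallest weight:
  supplier  weight
0  Soylent       3
1  Initech       4
add column weight_plus_3 = t['weight'] + 3:
  supplier  weight  weight_plus_3
0  Soylent       3              6
1  Initech       4              7
Finally, sum of column 'weight_plus_3' = 13.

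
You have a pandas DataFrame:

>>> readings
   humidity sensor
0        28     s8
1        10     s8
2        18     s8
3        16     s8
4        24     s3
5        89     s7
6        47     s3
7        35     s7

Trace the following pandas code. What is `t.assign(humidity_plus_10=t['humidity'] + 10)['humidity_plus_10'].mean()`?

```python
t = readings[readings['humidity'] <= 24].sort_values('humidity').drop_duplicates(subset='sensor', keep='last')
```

31.0

filter rows where humidity <= 24:
   humidity sensor
1        10     s8
2        18     s8
3        16     s8
4        24     s3
sort by humidity:
   humidity sensor
1        10     s8
3        16     s8
2        18     s8
4        24     s3
drop duplicate sensor (keep=last):
   humidity sensor
2        18     s8
4        24     s3
add column humidity_plus_10 = t['humidity'] + 10:
   humidity sensor  humidity_plus_10
2        18     s8                28
4        24     s3                34
Finally, mean of column 'humidity_plus_10' = 31.0.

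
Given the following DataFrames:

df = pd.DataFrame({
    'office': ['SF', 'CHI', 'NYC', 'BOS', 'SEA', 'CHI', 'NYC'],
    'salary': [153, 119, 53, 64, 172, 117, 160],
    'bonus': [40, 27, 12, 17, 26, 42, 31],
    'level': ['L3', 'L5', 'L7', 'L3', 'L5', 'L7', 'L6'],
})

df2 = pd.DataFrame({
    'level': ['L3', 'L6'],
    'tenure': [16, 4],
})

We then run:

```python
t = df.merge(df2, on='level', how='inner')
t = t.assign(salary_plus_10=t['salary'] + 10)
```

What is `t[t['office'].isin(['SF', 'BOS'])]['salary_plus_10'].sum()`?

merge on 'level' (how='inner') → 3 rows:
  office  salary  bonus level  tenure
0     SF     153     40    L3      16
1    BOS      64     17    L3      16
2    NYC     160     31    L6       4
add column salary_plus_10 = t['salary'] + 10:
  office  salary  bonus level  tenure  salary_plus_10
0     SF     153     40    L3      16             163
1    BOS      64     17    L3      16              74
2    NYC     160     31    L6       4             170
filter rows where office in ['SF', 'BOS']:
  office  salary  bonus level  tenure  salary_plus_10
0     SF     153     40    L3      16             163
1    BOS      64     17    L3      16              74
Reading off the sum of column 'salary_plus_10', we get 237.

237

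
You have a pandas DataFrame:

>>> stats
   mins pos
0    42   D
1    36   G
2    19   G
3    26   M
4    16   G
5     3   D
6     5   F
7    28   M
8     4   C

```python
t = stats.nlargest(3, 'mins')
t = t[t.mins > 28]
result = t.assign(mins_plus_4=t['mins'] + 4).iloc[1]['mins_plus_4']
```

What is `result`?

40

take 3 rows with largest mins:
   mins pos
0    42   D
1    36   G
7    28   M
filter rows where mins > 28:
   mins pos
0    42   D
1    36   G
add column mins_plus_4 = t['mins'] + 4:
   mins pos  mins_plus_4
0    42   D           46
1    36   G           40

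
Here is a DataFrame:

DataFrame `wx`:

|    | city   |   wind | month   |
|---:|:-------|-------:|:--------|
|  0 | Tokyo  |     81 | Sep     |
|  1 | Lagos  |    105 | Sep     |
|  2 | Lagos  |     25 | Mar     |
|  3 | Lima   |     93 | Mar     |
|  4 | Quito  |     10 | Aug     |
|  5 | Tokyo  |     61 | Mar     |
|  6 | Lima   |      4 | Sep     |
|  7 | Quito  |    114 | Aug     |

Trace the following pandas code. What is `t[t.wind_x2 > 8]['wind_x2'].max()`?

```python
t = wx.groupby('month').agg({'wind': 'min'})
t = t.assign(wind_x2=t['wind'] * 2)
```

group by month, min of wind:
       wind
month      
Aug      10
Mar      25
Sep       4
add column wind_x2 = t['wind'] * 2:
       wind  wind_x2
month               
Aug      10       20
Mar      25       50
Sep       4        8
filter rows where wind_x2 > 8:
       wind  wind_x2
month               
Aug      10       20
Mar      25       50

50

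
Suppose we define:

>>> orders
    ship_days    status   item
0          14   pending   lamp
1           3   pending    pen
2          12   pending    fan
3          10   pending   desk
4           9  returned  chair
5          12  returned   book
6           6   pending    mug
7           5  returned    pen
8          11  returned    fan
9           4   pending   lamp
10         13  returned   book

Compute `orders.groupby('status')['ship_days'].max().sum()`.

group by status, max of ship_days:
status
pending     14
returned    13
Name: ship_days, dtype: int64
Finally, sum of the resulting series = 27.

27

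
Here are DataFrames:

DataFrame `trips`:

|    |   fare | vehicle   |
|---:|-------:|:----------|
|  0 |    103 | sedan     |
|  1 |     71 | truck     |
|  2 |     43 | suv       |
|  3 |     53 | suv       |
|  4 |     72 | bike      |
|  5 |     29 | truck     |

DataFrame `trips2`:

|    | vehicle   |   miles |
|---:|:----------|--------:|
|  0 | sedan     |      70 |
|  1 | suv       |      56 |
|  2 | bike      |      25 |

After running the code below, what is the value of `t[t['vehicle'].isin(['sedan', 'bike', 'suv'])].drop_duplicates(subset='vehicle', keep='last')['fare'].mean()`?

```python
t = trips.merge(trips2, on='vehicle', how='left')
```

76.0

merge on 'vehicle' (how='left') → 6 rows:
   fare vehicle  miles
0   103   sedan   70.0
1    71   truck    NaN
2    43     suv   56.0
3    53     suv   56.0
4    72    bike   25.0
5    29   truck    NaN
filter rows where vehicle in ['sedan', 'bike', 'suv']:
   fare vehicle  miles
0   103   sedan   70.0
2    43     suv   56.0
3    53     suv   56.0
4    72    bike   25.0
drop duplicate vehicle (keep=last):
   fare vehicle  miles
0   103   sedan   70.0
3    53     suv   56.0
4    72    bike   25.0
Reading off the mean of column 'fare', we get 76.0.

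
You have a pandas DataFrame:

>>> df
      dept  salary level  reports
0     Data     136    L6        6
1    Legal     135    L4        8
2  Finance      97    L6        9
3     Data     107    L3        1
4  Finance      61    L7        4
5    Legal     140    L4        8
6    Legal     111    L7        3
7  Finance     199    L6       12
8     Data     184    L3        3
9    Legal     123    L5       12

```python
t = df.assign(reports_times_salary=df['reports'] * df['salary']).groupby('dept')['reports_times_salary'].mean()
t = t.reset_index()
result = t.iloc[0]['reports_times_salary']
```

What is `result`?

add column reports_times_salary = df['reports'] * df['salary']:
      dept  salary level  reports  reports_times_salary
0     Data     136    L6        6                   816
1    Legal     135    L4        8                  1080
2  Finance      97    L6        9                   873
3     Data     107    L3        1                   107
4  Finance      61    L7        4                   244
5    Legal     140    L4        8                  1120
6    Legal     111    L7        3                   333
7  Finance     199    L6       12                  2388
8     Data     184    L3        3                   552
9    Legal     123    L5       12                  1476
group by dept, mean of reports_times_salary:
dept
Data        491.666667
Finance    1168.333333
Legal      1002.250000
Name: reports_times_salary, dtype: float64
reset_index():
      dept  reports_times_salary
0     Data            491.666667
1  Finance           1168.333333
2    Legal           1002.250000
Reading off the value at position 0, column 'reports_times_salary', we get 491.666666667.

491.666666667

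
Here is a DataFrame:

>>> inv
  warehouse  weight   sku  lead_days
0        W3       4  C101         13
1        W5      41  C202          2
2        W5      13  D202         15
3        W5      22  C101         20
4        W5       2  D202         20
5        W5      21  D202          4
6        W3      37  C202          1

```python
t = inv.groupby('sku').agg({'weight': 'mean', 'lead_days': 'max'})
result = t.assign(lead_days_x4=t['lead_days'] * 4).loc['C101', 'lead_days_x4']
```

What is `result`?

80

group by sku: mean(weight), max(lead_days):
      weight  lead_days
sku                    
C101    13.0         20
C202    39.0          2
D202    12.0         20
add column lead_days_x4 = t['lead_days'] * 4:
      weight  lead_days  lead_days_x4
sku                                  
C101    13.0         20            80
C202    39.0          2             8
D202    12.0         20            80
Hence 80.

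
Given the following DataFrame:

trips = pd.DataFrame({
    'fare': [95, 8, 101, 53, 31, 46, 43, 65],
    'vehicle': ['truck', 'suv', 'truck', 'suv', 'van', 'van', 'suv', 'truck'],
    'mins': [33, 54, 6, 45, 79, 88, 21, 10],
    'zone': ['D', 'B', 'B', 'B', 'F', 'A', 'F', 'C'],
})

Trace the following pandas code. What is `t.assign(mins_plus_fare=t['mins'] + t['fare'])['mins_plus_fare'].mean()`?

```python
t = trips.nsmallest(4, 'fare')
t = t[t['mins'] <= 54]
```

63.0

take 4 rows with smallest fare:
   fare vehicle  mins zone
1     8     suv    54    B
4    31     van    79    F
6    43     suv    21    F
5    46     van    88    A
filter rows where mins <= 54:
   fare vehicle  mins zone
1     8     suv    54    B
6    43     suv    21    F
add column mins_plus_fare = t['mins'] + t['fare']:
   fare vehicle  mins zone  mins_plus_fare
1     8     suv    54    B              62
6    43     suv    21    F              64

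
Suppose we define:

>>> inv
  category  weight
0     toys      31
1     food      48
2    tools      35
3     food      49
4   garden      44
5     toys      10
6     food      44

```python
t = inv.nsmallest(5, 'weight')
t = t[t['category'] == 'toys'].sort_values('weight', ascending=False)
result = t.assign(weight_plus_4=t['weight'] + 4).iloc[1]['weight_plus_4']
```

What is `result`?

take 5 rows with smallest weight:
  category  weight
5     toys      10
0     toys      31
2    tools      35
4   garden      44
6     food      44
filter rows where category == 'toys':
  category  weight
5     toys      10
0     toys      31
sort by weight descending:
  category  weight
0     toys      31
5     toys      10
add column weight_plus_4 = t['weight'] + 4:
  category  weight  weight_plus_4
0     toys      31             35
5     toys      10             14

14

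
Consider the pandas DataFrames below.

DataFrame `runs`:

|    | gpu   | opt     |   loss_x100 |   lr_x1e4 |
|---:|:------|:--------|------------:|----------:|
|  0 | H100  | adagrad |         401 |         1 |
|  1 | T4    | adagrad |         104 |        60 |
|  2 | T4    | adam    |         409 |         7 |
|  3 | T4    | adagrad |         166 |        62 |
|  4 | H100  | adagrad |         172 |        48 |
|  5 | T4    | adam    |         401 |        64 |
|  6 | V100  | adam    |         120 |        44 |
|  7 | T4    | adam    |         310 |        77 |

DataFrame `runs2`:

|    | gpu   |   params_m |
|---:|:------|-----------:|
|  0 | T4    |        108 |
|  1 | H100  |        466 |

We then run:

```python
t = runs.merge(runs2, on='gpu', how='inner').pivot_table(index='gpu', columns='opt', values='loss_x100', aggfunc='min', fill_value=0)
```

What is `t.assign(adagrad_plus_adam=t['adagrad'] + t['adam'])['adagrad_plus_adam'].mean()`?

293.0

merge on 'gpu' (how='inner') → 7 rows:
    gpu      opt  loss_x100  lr_x1e4  params_m
0  H100  adagrad        401        1       466
1    T4  adagrad        104       60       108
2    T4     adam        409        7       108
3    T4  adagrad        166       62       108
4  H100  adagrad        172       48       466
5    T4     adam        401       64       108
6    T4     adam        310       77       108
pivot: rows=gpu, cols=opt, min(loss_x100):
opt   adagrad  adam
gpu                
H100      172     0
T4        104   310
add column adagrad_plus_adam = t['adagrad'] + t['adam']:
opt   adagrad  adam  adagrad_plus_adam
gpu                                   
H100      172     0                172
T4        104   310                414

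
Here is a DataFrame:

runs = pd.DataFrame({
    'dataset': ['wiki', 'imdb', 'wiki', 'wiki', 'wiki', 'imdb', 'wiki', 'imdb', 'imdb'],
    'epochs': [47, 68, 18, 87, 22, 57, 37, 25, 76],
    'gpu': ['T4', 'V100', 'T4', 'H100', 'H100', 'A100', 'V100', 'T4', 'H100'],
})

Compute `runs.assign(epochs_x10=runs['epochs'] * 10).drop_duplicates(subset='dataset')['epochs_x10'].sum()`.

add column epochs_x10 = runs['epochs'] * 10:
  dataset  epochs   gpu  epochs_x10
0    wiki      47    T4         470
1    imdb      68  V100         680
2    wiki      18    T4         180
3    wiki      87  H100         870
4    wiki      22  H100         220
5    imdb      57  A100         570
6    wiki      37  V100         370
7    imdb      25    T4         250
8    imdb      76  H100         760
drop duplicate dataset (keep=first):
  dataset  epochs   gpu  epochs_x10
0    wiki      47    T4         470
1    imdb      68  V100         680

1150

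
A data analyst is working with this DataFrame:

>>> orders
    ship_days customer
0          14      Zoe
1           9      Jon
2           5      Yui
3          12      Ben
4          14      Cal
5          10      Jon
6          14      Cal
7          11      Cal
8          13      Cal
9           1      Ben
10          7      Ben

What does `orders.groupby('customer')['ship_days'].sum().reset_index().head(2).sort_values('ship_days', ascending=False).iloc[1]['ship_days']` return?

20

group by customer, sum of ship_days:
customer
Ben    20
Cal    52
Jon    19
Yui     5
Zoe    14
Name: ship_days, dtype: int64
reset_index():
  customer  ship_days
0      Ben         20
1      Cal         52
2      Jon         19
3      Yui          5
4      Zoe         14
take first 2 rows:
  customer  ship_days
0      Ben         20
1      Cal         52
sort by ship_days descending:
  customer  ship_days
1      Cal         52
0      Ben         20
Hence 20.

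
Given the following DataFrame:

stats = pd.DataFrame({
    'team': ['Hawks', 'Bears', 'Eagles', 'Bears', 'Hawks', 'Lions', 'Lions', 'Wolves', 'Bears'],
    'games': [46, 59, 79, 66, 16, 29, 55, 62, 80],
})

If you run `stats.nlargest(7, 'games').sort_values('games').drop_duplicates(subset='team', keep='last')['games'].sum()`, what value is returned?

322

take 7 rows with largest games:
     team  games
8   Bears     80
2  Eagles     79
3   Bears     66
7  Wolves     62
1   Bears     59
6   Lions     55
0   Hawks     46
sort by games:
     team  games
0   Hawks     46
6   Lions     55
1   Bears     59
7  Wolves     62
3   Bears     66
2  Eagles     79
8   Bears     80
drop duplicate team (keep=last):
     team  games
0   Hawks     46
6   Lions     55
7  Wolves     62
2  Eagles     79
8   Bears     80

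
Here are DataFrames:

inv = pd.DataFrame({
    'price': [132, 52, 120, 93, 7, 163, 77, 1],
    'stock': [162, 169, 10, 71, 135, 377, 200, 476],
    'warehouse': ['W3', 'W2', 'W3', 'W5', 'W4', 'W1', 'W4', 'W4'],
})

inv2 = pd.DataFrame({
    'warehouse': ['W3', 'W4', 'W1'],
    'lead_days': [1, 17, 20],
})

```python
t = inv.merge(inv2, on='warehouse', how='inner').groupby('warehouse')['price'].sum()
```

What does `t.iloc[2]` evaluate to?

merge on 'warehouse' (how='inner') → 6 rows:
   price  stock warehouse  lead_days
0    132    162        W3          1
1    120     10        W3          1
2      7    135        W4         17
3    163    377        W1         20
4     77    200        W4         17
5      1    476        W4         17
group by warehouse, sum of price:
warehouse
W1    163
W3    252
W4     85
Name: price, dtype: int64
Hence 85.

85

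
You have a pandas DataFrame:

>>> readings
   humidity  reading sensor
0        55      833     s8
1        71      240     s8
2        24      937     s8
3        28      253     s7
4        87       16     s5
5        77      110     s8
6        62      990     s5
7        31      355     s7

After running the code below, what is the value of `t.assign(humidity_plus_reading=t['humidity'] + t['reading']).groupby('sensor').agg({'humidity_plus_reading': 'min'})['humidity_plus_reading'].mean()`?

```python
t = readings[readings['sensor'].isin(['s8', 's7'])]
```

234.0

filter rows where sensor in ['s8', 's7']:
   humidity  reading sensor
0        55      833     s8
1        71      240     s8
2        24      937     s8
3        28      253     s7
5        77      110     s8
7        31      355     s7
add column humidity_plus_reading = t['humidity'] + t['reading']:
   humidity  reading sensor  humidity_plus_reading
0        55      833     s8                    888
1        71      240     s8                    311
2        24      937     s8                    961
3        28      253     s7                    281
5        77      110     s8                    187
7        31      355     s7                    386
group by sensor, min of humidity_plus_reading:
        humidity_plus_reading
sensor                       
s7                        281
s8                        187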